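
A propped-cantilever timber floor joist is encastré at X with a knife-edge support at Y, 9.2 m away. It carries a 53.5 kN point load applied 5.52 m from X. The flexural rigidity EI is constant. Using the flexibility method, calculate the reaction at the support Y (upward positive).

R_Y = 23.11 kN

Remove the prop at Y; the released (primary) structure is a cantilever built in at X.
Downward deflection at the released point Y due to the loads:
  point load 53.5 at a = 5.52: Pa²(3L − a)/(6EI) = 5999/EI
Flexibility coefficient — unit upward force at Y: δ_{YY} = L³/(3EI) = 259.6/EI.
The prop prevents deflection at Y: R_Y = δ_0/δ_{YY} = 5999/259.6 = 23.11 kN.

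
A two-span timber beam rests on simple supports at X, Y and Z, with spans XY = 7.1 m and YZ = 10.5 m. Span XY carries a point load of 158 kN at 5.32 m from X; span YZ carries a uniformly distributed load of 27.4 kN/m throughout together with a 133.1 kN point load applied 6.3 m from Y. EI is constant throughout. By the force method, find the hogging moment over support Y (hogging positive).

M_Y = 439.7 kN·m

Take M_Y as the redundant. Released structure: two simple spans XY and YZ with a hinge at Y.
End slopes at the hinge Y, treating each span as simply supported:
  span XY: point load 158 at a = 5.32: Pab(L + a)/(6LEI) = 436.2/EI
  span YZ: UDL 27.4: wL³/(24EI) = 1322/EI
  span YZ: point load 133.1 at a = 6.3: Pab(L + b)/(6LEI) = 821.8/EI
  relative rotation θ_0 = (436.2 + 2143)/EI = 2580/EI
A unit hogging moment at Y produces rotation L₁/(3EI) + L₂/(3EI) = 5.867/EI.
Compatibility: M_Y·(L₁+L₂)/(3EI) = θ_0, giving M_Y = 439.7 kN·m (hogging).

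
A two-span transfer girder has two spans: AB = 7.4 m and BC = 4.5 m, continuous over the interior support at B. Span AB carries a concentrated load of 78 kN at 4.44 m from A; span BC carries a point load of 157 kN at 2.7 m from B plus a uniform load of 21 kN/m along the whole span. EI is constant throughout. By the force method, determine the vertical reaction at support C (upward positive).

Insert a hinge at B; M_B is the redundant, and each span becomes simply supported.
Discontinuity in slope at B on the released structure — sum the simple-span end rotations:
  span AB: point load 78 at a = 4.44: Pab(L + a)/(6LEI) = 273.4/EI
  span BC: point load 157 at a = 2.7: Pab(L + b)/(6LEI) = 178/EI
  span BC: UDL 21: wL³/(24EI) = 79.73/EI
  relative rotation θ_0 = (273.4 + 257.8)/EI = 531.1/EI
A unit hogging moment at B produces rotation L₁/(3EI) + L₂/(3EI) = 3.967/EI.
Slope continuity at B: θ_0 = M_B·3.967/EI, so M_B = 531.1/3.967 = 133.9 kN·m (hogging).
Span BC, ΣM about C: R_B^{BC}·4.5 = 495.2 + 133.9, so R_B^{BC} = 139.8 kN and R_C = 251.5 − 139.8 = 111.7 kN.

R_C = 111.7 kN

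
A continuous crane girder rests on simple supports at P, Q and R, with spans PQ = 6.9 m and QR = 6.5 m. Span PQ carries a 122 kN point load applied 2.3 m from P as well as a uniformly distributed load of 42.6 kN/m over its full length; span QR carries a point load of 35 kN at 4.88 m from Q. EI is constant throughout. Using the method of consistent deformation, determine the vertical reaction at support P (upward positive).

Release continuity at Q by inserting a hinge; the redundant is the internal moment M_Q. The primary structure is two simply-supported spans PQ and QR.
End slopes at the hinge Q, treating each span as simply supported:
  span PQ: point load 122 at a = 2.3: Pab(L + a)/(6LEI) = 286.8/EI
  span PQ: UDL 42.6: wL³/(24EI) = 583.1/EI
  span QR: point load 35 at a = 4.88: Pab(L + b)/(6LEI) = 57.61/EI
  relative rotation θ_0 = (869.9 + 57.61)/EI = 927.5/EI
A unit hogging moment at Q produces rotation L₁/(3EI) + L₂/(3EI) = 4.467/EI.
Slope continuity at Q: θ_0 = M_Q·4.467/EI, so M_Q = 927.5/4.467 = 207.7 kN·m (hogging).
Span PQ, ΣM about P with M_Q applied at Q: R_Q^{PQ}·6.9 = 1295 + 207.7, so R_Q^{PQ} = 217.7 kN and R_P = 415.9 − 217.7 = 198.2 kN.

R_P = 198.2 kN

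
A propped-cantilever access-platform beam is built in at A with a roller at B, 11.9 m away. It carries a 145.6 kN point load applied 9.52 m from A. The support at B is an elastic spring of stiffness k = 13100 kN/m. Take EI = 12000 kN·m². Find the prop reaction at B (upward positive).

R_B = 102.3 kN

Release the roller at B. Primary structure: cantilever fixed at A.
Free-end deflection of the primary structure under the applied loading (downward +):
  point load 145.6 at a = 9.52: Pa²(3L − a)/(6EI) = 57578/EI
Tip deflection under a unit load at B: L³/(3EI) = 561.7/EI.
With EI = 12000 kN·m²: δ_0 = 4.7981 m and δ_{BB} = 0.04681 m/kN.
Compatibility — the spring shortens by R_B/k under the reaction it provides: δ_0 − R_B·δ_{BB} = R_B/k. With 1/k = 0.000076 m/kN, R_B = δ_0 / (δ_{BB} + 1/k) = 4.7981 / (0.04681 + 0.000076) = 102.3 kN.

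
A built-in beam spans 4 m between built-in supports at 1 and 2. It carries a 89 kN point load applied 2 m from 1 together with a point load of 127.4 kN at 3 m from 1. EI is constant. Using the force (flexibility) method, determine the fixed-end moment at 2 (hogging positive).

M_2 = 116.2 kN·m

Take the two fixed-end moments M_1, M_2 as redundants; the released structure is the simple span 12.
Simple-span end rotations at 1 and 2 under the given loads:
  at 1: point load 89 at a = 2: Pab(L + b)/(6LEI) = 89/EI
  at 2: point load 89 at a = 2: Pab(L + a)/(6LEI) = 89/EI
  at 1: point load 127.4 at a = 3: Pab(L + b)/(6LEI) = 79.62/EI
  at 2: point load 127.4 at a = 3: Pab(L + a)/(6LEI) = 111.5/EI
  θ_10 = 168.6/EI,  θ_20 = 200.5/EI
Flexibility coefficients: a unit moment at one end gives L/(3EI) there and L/(6EI) at the far end, so f₁₁ = f₂₂ = 1.333/EI and f₁₂ = f₂₁ = 0.6667/EI.
Compatibility — zero rotation at each built-in end:
  1.333 M_1 + 0.6667 M_2 = 168.6
  0.6667 M_1 + 1.333 M_2 = 200.5
Solving the pair gives M_1 = 68.39 kN·m and M_2 = 116.2 kN·m (hogging).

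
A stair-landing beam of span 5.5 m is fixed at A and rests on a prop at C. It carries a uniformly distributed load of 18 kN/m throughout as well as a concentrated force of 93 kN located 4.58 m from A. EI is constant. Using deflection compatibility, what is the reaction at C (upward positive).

R_C = 107 kN

Take the reaction at C as the redundant and release it; the primary structure is a cantilever fixed at A.
Free-end deflection of the primary structure under the applied loading (downward +):
  UDL 18: wL⁴/(8EI) = 2059/EI
  point load 93 at a = 4.58: Pa²(3L − a)/(6EI) = 3876/EI
  δ_0 = 5934/EI
Tip deflection under a unit load at C: L³/(3EI) = 55.46/EI.
The prop prevents deflection at C: R_C = δ_0/δ_{CC} = 5934/55.46 = 107 kN.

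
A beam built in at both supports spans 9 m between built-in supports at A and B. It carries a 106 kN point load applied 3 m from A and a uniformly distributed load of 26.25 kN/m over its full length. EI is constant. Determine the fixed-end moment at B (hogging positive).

Release both end moments; the primary structure is a simply-supported span AB with redundants M_A and M_B.
On the primary (simply-supported) span, the end slopes from the loading are:
  at A: point load 106 at a = 3: Pab(L + b)/(6LEI) = 530/EI
  at B: point load 106 at a = 3: Pab(L + a)/(6LEI) = 424/EI
  at A: UDL 26.25: wL³/(24EI) = 797.3/EI
  at B: UDL 26.25: wL³/(24EI) = 797.3/EI
  θ_A0 = 1327/EI,  θ_B0 = 1221/EI
Flexibility coefficients: a unit moment at one end gives L/(3EI) there and L/(6EI) at the far end, so f₁₁ = f₂₂ = 3/EI and f₁₂ = f₂₁ = 1.5/EI.
Compatibility — zero rotation at each built-in end:
  3 M_A + 1.5 M_B = 1327
  1.5 M_A + 3 M_B = 1221
Solving the pair gives M_A = 318.5 kN·m and M_B = 247.9 kN·m (hogging).

M_B = 247.9 kN·m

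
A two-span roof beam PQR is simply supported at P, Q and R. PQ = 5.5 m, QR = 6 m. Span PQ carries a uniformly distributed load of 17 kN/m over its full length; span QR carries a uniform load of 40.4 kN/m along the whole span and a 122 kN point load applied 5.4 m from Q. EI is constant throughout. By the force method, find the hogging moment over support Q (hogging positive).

Take M_Q as the redundant. Released structure: two simple spans PQ and QR with a hinge at Q.
Rotations at Q on the released spans (each span's end-slope, ×1/EI):
  span PQ: UDL 17: wL³/(24EI) = 117.8/EI
  span QR: UDL 40.4: wL³/(24EI) = 363.6/EI
  span QR: point load 122 at a = 5.4: Pab(L + b)/(6LEI) = 72.47/EI
  relative rotation θ_0 = (117.8 + 436.1)/EI = 553.9/EI
A unit hogging moment at Q produces rotation L₁/(3EI) + L₂/(3EI) = 3.833/EI.
Slope continuity at Q: θ_0 = M_Q·3.833/EI, so M_Q = 553.9/3.833 = 144.5 kN·m (hogging).

M_Q = 144.5 kN·m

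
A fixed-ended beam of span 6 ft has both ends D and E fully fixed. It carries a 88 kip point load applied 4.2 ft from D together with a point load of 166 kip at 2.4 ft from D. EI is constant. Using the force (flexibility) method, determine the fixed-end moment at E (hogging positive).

Release both end moments; the primary structure is a simply-supported span DE with redundants M_D and M_E.
Simple-span end rotations at D and E under the given loads:
  at D: point load 88 at a = 4.2: Pab(L + b)/(6LEI) = 144.1/EI
  at E: point load 88 at a = 4.2: Pab(L + a)/(6LEI) = 188.5/EI
  at D: point load 166 at a = 2.4: Pab(L + b)/(6LEI) = 382.5/EI
  at E: point load 166 at a = 2.4: Pab(L + a)/(6LEI) = 334.7/EI
  θ_D0 = 526.6/EI,  θ_E0 = 523.2/EI
Flexibility coefficients: a unit moment at one end gives L/(3EI) there and L/(6EI) at the far end, so f₁₁ = f₂₂ = 2/EI and f₁₂ = f₂₁ = 1/EI.
Compatibility — zero rotation at each built-in end:
  2 M_D + 1 M_E = 526.6
  1 M_D + 2 M_E = 523.2
Solving the pair gives M_D = 176.7 kip·ft and M_E = 173.2 kip·ft (hogging).

M_E = 173.2 kip·ft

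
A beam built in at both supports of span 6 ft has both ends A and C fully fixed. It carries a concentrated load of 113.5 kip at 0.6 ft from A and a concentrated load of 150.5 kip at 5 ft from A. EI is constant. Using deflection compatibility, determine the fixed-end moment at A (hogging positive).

M_A = 76.06 kip·ft

Take the two fixed-end moments M_A, M_C as redundants; the released structure is the simple span AC.
Simple-span end rotations at A and C under the given loads:
  at A: point load 113.5 at a = 0.6: Pab(L + b)/(6LEI) = 116.5/EI
  at C: point load 113.5 at a = 0.6: Pab(L + a)/(6LEI) = 67.42/EI
  at A: point load 150.5 at a = 5: Pab(L + b)/(6LEI) = 146.3/EI
  at C: point load 150.5 at a = 5: Pab(L + a)/(6LEI) = 229.9/EI
  θ_A0 = 262.8/EI,  θ_C0 = 297.3/EI
Flexibility coefficients: a unit moment at one end gives L/(3EI) there and L/(6EI) at the far end, so f₁₁ = f₂₂ = 2/EI and f₁₂ = f₂₁ = 1/EI.
Compatibility — zero rotation at each built-in end:
  2 M_A + 1 M_C = 262.8
  1 M_A + 2 M_C = 297.3
Solving the pair gives M_A = 76.06 kip·ft and M_C = 110.6 kip·ft (hogging).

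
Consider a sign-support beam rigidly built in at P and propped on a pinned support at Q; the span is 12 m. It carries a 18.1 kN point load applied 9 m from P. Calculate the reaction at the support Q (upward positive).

Take the reaction at Q as the redundant and release it; the primary structure is a cantilever fixed at P.
Free-end deflection of the primary structure under the applied loading (downward +):
  point load 18.1 at a = 9: Pa²(3L − a)/(6EI) = 6597/EI
Flexibility coefficient — unit upward force at Q: δ_{QQ} = L³/(3EI) = 576/EI.
The prop prevents deflection at Q: R_Q = δ_0/δ_{QQ} = 6597/576 = 11.45 kN.

R_Q = 11.45 kN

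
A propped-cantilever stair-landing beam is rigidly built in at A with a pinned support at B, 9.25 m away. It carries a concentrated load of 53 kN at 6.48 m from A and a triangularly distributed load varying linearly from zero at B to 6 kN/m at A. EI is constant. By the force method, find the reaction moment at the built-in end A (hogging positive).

M_A = 101 kN·m

Take the reaction at B as the redundant and release it; the primary structure is a cantilever fixed at A.
Free-end deflection of the primary structure under the applied loading (downward +):
  point load 53 at a = 6.48: Pa²(3L − a)/(6EI) = 7889/EI
  triangular load, peak 6 at the fixed end: w₀L⁴/(30EI) = 1464/EI
  δ_0 = 9354/EI
Tip deflection under a unit load at B: L³/(3EI) = 263.8/EI.
Compatibility at B: δ_0 − R_B·δ_{BB} = 0, so R_B = 9354/263.8 = 35.45 kN.
Moment equilibrium about A: M_A = Σ(load moments about A) − R_B·L = 429 − 35.45×9.25 = 101 kN·m.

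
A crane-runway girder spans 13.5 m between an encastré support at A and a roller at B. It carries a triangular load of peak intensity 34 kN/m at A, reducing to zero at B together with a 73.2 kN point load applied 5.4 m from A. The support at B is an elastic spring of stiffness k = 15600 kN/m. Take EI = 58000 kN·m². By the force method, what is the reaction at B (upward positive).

Remove the prop at B; the released (primary) structure is a cantilever built in at A.
Deflection at B on the released cantilever, summing each load's contribution:
  triangular load, peak 34 at the fixed end: w₀L⁴/(30EI) = 37644/EI
  point load 73.2 at a = 5.4: Pa²(3L − a)/(6EI) = 12487/EI
  δ_0 = 50131/EI
Tip deflection under a unit load at B: L³/(3EI) = 820.1/EI.
With EI = 58000 kN·m²: δ_0 = 0.86432 m and δ_{BB} = 0.01414 m/kN.
Compatibility — the spring shortens by R_B/k under the reaction it provides: δ_0 − R_B·δ_{BB} = R_B/k. With 1/k = 0.000064 m/kN, R_B = δ_0 / (δ_{BB} + 1/k) = 0.86432 / (0.01414 + 0.000064) = 60.85 kN.

R_B = 60.85 kN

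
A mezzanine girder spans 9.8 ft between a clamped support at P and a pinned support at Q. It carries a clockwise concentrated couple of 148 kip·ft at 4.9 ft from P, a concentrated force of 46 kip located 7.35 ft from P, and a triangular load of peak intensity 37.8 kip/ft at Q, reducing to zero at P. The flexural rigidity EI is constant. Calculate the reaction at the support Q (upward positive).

Choose R_Q as the redundant. The primary structure is the cantilever fixed at P.
Deflection at Q on the released cantilever, summing each load's contribution:
  clockwise couple 148 at a = 4.9: M₀a(2L − a)/(2EI) = 5330/EI
  point load 46 at a = 7.35: Pa²(3L − a)/(6EI) = 9133/EI
  triangular load, peak 37.8 at the free end: 11w₀L⁴/(120EI) = 31960/EI
  δ_0 = 46423/EI
Tip deflection under a unit load at Q: L³/(3EI) = 313.7/EI.
The prop prevents deflection at Q: R_Q = δ_0/δ_{QQ} = 46423/313.7 = 148 kip.

R_Q = 148 kip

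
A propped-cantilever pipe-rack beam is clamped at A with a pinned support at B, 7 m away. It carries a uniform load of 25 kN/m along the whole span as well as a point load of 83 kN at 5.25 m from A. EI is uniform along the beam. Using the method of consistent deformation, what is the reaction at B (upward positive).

Choose R_B as the redundant. The primary structure is the cantilever fixed at A.
Downward deflection at the released point B due to the loads:
  UDL 25: wL⁴/(8EI) = 7503/EI
  point load 83 at a = 5.25: Pa²(3L − a)/(6EI) = 6005/EI
  δ_0 = 13508/EI
Tip deflection under a unit load at B: L³/(3EI) = 114.3/EI.
The prop prevents deflection at B: R_B = δ_0/δ_{BB} = 13508/114.3 = 118.1 kN.

R_B = 118.1 kN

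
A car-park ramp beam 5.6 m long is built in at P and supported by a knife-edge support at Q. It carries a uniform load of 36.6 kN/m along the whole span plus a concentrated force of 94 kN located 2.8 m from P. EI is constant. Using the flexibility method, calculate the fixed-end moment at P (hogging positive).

Choose R_Q as the redundant. The primary structure is the cantilever fixed at P.
Free-end deflection of the primary structure under the applied loading (downward +):
  UDL 36.6: wL⁴/(8EI) = 4499/EI
  point load 94 at a = 2.8: Pa²(3L − a)/(6EI) = 1720/EI
  δ_0 = 6219/EI
Flexibility coefficient — unit upward force at Q: δ_{QQ} = L³/(3EI) = 58.54/EI.
Compatibility at Q: δ_0 − R_Q·δ_{QQ} = 0, so R_Q = 6219/58.54 = 106.2 kN.
Moment equilibrium about P: M_P = Σ(load moments about P) − R_Q·L = 837.1 − 106.2×5.6 = 242.2 kN·m.

M_P = 242.2 kN·m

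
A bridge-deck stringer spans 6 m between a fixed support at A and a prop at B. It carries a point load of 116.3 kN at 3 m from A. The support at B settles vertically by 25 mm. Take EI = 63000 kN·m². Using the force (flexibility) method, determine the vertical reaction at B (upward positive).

Choose R_B as the redundant. The primary structure is the cantilever fixed at A.
Free-end deflection of the primary structure under the applied loading (downward +):
  point load 116.3 at a = 3: Pa²(3L − a)/(6EI) = 2617/EI
Flexibility coefficient — unit upward force at B: δ_{BB} = L³/(3EI) = 72/EI.
With EI = 63000 kN·m²: δ_0 = 0.041536 m and δ_{BB} = 0.001143 m/kN.
Compatibility — the beam at B must follow the support down by 0.025 m: δ_0 − R_B·δ_{BB} = 0.025, so R_B = (0.041536 − 0.025)/0.001143 = 14.47 kN.

R_B = 14.47 kN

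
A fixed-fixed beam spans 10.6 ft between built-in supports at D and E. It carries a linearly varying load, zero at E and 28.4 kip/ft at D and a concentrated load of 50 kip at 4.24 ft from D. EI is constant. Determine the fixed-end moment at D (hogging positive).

Take the two fixed-end moments M_D, M_E as redundants; the released structure is the simple span DE.
End rotations of the released simple span under the applied load (×1/EI):
  at D: triangular load, peak 28.4: w₀L³/(45EI) = 751.7/EI
  at E: triangular load, peak 28.4: 7w₀L³/(360EI) = 657.7/EI
  at D: point load 50 at a = 4.24: Pab(L + b)/(6LEI) = 359.6/EI
  at E: point load 50 at a = 4.24: Pab(L + a)/(6LEI) = 314.6/EI
  θ_D0 = 1111/EI,  θ_E0 = 972.3/EI
Flexibility coefficients: a unit moment at one end gives L/(3EI) there and L/(6EI) at the far end, so f₁₁ = f₂₂ = 3.533/EI and f₁₂ = f₂₁ = 1.767/EI.
Compatibility — zero rotation at each built-in end:
  3.533 M_D + 1.767 M_E = 1111
  1.767 M_D + 3.533 M_E = 972.3
Solving the pair gives M_D = 235.9 kip·ft and M_E = 157.2 kip·ft (hogging).

M_D = 235.9 kip·ft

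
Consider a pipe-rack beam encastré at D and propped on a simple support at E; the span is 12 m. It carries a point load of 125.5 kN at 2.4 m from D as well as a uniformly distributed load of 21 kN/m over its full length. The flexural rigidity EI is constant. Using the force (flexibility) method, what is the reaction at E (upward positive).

R_E = 101.5 kN

Choose R_E as the redundant. The primary structure is the cantilever fixed at D.
Deflection at E on the released cantilever, summing each load's contribution:
  point load 125.5 at a = 2.4: Pa²(3L − a)/(6EI) = 4048/EI
  UDL 21: wL⁴/(8EI) = 54432/EI
  δ_0 = 58480/EI
Tip deflection under a unit load at E: L³/(3EI) = 576/EI.
The prop prevents deflection at E: R_E = δ_0/δ_{EE} = 58480/576 = 101.5 kN.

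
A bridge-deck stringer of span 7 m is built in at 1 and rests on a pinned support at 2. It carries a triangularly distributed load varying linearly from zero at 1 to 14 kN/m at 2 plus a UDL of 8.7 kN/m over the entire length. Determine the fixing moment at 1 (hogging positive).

Choose R_2 as the redundant. The primary structure is the cantilever fixed at 1.
Deflection at 2 on the released cantilever, summing each load's contribution:
  triangular load, peak 14 at the free end: 11w₀L⁴/(120EI) = 3081/EI
  UDL 8.7: wL⁴/(8EI) = 2611/EI
  δ_0 = 5692/EI
Flexibility coefficient — unit upward force at 2: δ_{22} = L³/(3EI) = 114.3/EI.
The prop prevents deflection at 2: R_2 = δ_0/δ_{22} = 5692/114.3 = 49.79 kN.
Moment equilibrium about 1: M_1 = Σ(load moments about 1) − R_2·L = 441.8 − 49.79×7 = 93.3 kN·m.

M_1 = 93.3 kN·m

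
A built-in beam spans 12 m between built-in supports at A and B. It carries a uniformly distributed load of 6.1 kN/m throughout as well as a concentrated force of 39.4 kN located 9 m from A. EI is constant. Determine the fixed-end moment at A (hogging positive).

M_A = 95.36 kN·m

Take the two fixed-end moments M_A, M_B as redundants; the released structure is the simple span AB.
Simple-span end rotations at A and B under the given loads:
  at A: UDL 6.1: wL³/(24EI) = 439.2/EI
  at B: UDL 6.1: wL³/(24EI) = 439.2/EI
  at A: point load 39.4 at a = 9: Pab(L + b)/(6LEI) = 221.6/EI
  at B: point load 39.4 at a = 9: Pab(L + a)/(6LEI) = 310.3/EI
  θ_A0 = 660.8/EI,  θ_B0 = 749.5/EI
Flexibility coefficients: a unit moment at one end gives L/(3EI) there and L/(6EI) at the far end, so f₁₁ = f₂₂ = 4/EI and f₁₂ = f₂₁ = 2/EI.
Compatibility — zero rotation at each built-in end:
  4 M_A + 2 M_B = 660.8
  2 M_A + 4 M_B = 749.5
Solving the pair gives M_A = 95.36 kN·m and M_B = 139.7 kN·m (hogging).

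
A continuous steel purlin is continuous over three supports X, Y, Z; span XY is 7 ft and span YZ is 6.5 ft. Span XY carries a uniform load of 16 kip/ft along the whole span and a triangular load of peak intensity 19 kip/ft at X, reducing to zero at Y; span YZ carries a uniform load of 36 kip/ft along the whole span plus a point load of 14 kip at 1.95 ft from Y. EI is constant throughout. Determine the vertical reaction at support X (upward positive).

R_X = 74.86 kip

Release continuity at Y by inserting a hinge; the redundant is the internal moment M_Y. The primary structure is two simply-supported spans XY and YZ.
End slopes at the hinge Y, treating each span as simply supported:
  span XY: UDL 16: wL³/(24EI) = 228.7/EI
  span XY: triangular load, peak 19: 7w₀L³/(360EI) = 126.7/EI
  span YZ: UDL 36: wL³/(24EI) = 411.9/EI
  span YZ: point load 14 at a = 1.95: Pab(L + b)/(6LEI) = 35.19/EI
  relative rotation θ_0 = (355.4 + 447.1)/EI = 802.5/EI
A unit hogging moment at Y produces rotation L₁/(3EI) + L₂/(3EI) = 4.5/EI.
Compatibility: M_Y·(L₁+L₂)/(3EI) = θ_0, giving M_Y = 178.3 kip·ft (hogging).
Span XY, ΣM about X with M_Y applied at Y: R_Y^{XY}·7 = 547.2 + 178.3, so R_Y^{XY} = 103.6 kip and R_X = 178.5 − 103.6 = 74.86 kip.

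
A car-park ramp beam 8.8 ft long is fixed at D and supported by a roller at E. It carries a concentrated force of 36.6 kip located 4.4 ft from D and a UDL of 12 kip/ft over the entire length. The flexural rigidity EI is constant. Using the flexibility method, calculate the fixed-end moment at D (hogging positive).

M_D = 176.6 kip·ft

Release the roller at E. Primary structure: cantilever fixed at D.
Primary-structure tip deflection at E by superposition:
  point load 36.6 at a = 4.4: Pa²(3L − a)/(6EI) = 2598/EI
  UDL 12: wL⁴/(8EI) = 8995/EI
  δ_0 = 11594/EI
Flexibility coefficient — unit upward force at E: δ_{EE} = L³/(3EI) = 227.2/EI.
Compatibility at E: δ_0 − R_E·δ_{EE} = 0, so R_E = 11594/227.2 = 51.04 kip.
Moment equilibrium about D: M_D = Σ(load moments about D) − R_E·L = 625.7 − 51.04×8.8 = 176.6 kip·ft.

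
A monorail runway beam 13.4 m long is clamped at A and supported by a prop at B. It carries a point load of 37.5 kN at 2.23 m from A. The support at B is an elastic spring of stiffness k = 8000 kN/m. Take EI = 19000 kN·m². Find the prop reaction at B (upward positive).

R_B = 1.467 kN

Release the roller at B. Primary structure: cantilever fixed at A.
Free-end deflection of the primary structure under the applied loading (downward +):
  point load 37.5 at a = 2.23: Pa²(3L − a)/(6EI) = 1180/EI
Flexibility coefficient — unit upward force at B: δ_{BB} = L³/(3EI) = 802/EI.
With EI = 19000 kN·m²: δ_0 = 0.062112 m and δ_{BB} = 0.042212 m/kN.
Compatibility — the spring shortens by R_B/k under the reaction it provides: δ_0 − R_B·δ_{BB} = R_B/k. With 1/k = 0.000125 m/kN, R_B = δ_0 / (δ_{BB} + 1/k) = 0.062112 / (0.042212 + 0.000125) = 1.467 kN.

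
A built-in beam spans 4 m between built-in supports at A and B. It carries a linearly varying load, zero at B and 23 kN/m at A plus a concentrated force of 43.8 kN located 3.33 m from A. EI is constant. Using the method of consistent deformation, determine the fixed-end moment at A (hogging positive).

M_A = 22.49 kN·m

Take the two fixed-end moments M_A, M_B as redundants; the released structure is the simple span AB.
On the primary (simply-supported) span, the end slopes from the loading are:
  at A: triangular load, peak 23: w₀L³/(45EI) = 32.71/EI
  at B: triangular load, peak 23: 7w₀L³/(360EI) = 28.62/EI
  at A: point load 43.8 at a = 3.33: Pab(L + b)/(6LEI) = 19.02/EI
  at B: point load 43.8 at a = 3.33: Pab(L + a)/(6LEI) = 29.85/EI
  θ_A0 = 51.73/EI,  θ_B0 = 58.47/EI
Flexibility coefficients: a unit moment at one end gives L/(3EI) there and L/(6EI) at the far end, so f₁₁ = f₂₂ = 1.333/EI and f₁₂ = f₂₁ = 0.6667/EI.
Compatibility — zero rotation at each built-in end:
  1.333 M_A + 0.6667 M_B = 51.73
  0.6667 M_A + 1.333 M_B = 58.47
Solving the pair gives M_A = 22.49 kN·m and M_B = 32.61 kN·m (hogging).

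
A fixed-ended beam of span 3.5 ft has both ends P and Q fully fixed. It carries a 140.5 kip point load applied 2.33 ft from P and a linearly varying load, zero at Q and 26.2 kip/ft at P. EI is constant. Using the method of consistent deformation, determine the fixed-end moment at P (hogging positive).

Release both end moments; the primary structure is a simply-supported span PQ with redundants M_P and M_Q.
End rotations of the released simple span under the applied load (×1/EI):
  at P: point load 140.5 at a = 2.33: Pab(L + b)/(6LEI) = 85.18/EI
  at Q: point load 140.5 at a = 2.33: Pab(L + a)/(6LEI) = 106.3/EI
  at P: triangular load, peak 26.2: w₀L³/(45EI) = 24.96/EI
  at Q: triangular load, peak 26.2: 7w₀L³/(360EI) = 21.84/EI
  θ_P0 = 110.1/EI,  θ_Q0 = 128.2/EI
Flexibility coefficients: a unit moment at one end gives L/(3EI) there and L/(6EI) at the far end, so f₁₁ = f₂₂ = 1.167/EI and f₁₂ = f₂₁ = 0.5833/EI.
Compatibility — zero rotation at each built-in end:
  1.167 M_P + 0.5833 M_Q = 110.1
  0.5833 M_P + 1.167 M_Q = 128.2
Solving the pair gives M_P = 52.63 kip·ft and M_Q = 83.55 kip·ft (hogging).

M_P = 52.63 kip·ft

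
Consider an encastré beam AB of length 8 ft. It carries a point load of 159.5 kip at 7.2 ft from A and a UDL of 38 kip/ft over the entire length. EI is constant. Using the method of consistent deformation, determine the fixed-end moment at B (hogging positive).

Take the two fixed-end moments M_A, M_B as redundants; the released structure is the simple span AB.
On the primary (simply-supported) span, the end slopes from the loading are:
  at A: point load 159.5 at a = 7.2: Pab(L + b)/(6LEI) = 168.4/EI
  at B: point load 159.5 at a = 7.2: Pab(L + a)/(6LEI) = 290.9/EI
  at A: UDL 38: wL³/(24EI) = 810.7/EI
  at B: UDL 38: wL³/(24EI) = 810.7/EI
  θ_A0 = 979.1/EI,  θ_B0 = 1102/EI
Flexibility coefficients: a unit moment at one end gives L/(3EI) there and L/(6EI) at the far end, so f₁₁ = f₂₂ = 2.667/EI and f₁₂ = f₂₁ = 1.333/EI.
Compatibility — zero rotation at each built-in end:
  2.667 M_A + 1.333 M_B = 979.1
  1.333 M_A + 2.667 M_B = 1102
Solving the pair gives M_A = 214.2 kip·ft and M_B = 306 kip·ft (hogging).

M_B = 306 kip·ft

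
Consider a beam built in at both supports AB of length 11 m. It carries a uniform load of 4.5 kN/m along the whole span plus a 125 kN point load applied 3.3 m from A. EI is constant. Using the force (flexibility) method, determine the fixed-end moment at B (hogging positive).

M_B = 132 kN·m

Release both end moments; the primary structure is a simply-supported span AB with redundants M_A and M_B.
On the primary (simply-supported) span, the end slopes from the loading are:
  at A: UDL 4.5: wL³/(24EI) = 249.6/EI
  at B: UDL 4.5: wL³/(24EI) = 249.6/EI
  at A: point load 125 at a = 3.3: Pab(L + b)/(6LEI) = 899.9/EI
  at B: point load 125 at a = 3.3: Pab(L + a)/(6LEI) = 688.2/EI
  θ_A0 = 1150/EI,  θ_B0 = 937.8/EI
Flexibility coefficients: a unit moment at one end gives L/(3EI) there and L/(6EI) at the far end, so f₁₁ = f₂₂ = 3.667/EI and f₁₂ = f₂₁ = 1.833/EI.
Compatibility — zero rotation at each built-in end:
  3.667 M_A + 1.833 M_B = 1150
  1.833 M_A + 3.667 M_B = 937.8
Solving the pair gives M_A = 247.5 kN·m and M_B = 132 kN·m (hogging).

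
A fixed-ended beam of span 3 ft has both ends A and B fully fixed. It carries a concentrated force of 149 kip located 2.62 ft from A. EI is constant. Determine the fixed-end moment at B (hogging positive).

Release both end moments; the primary structure is a simply-supported span AB with redundants M_A and M_B.
End rotations of the released simple span under the applied load (×1/EI):
  at A: point load 149 at a = 2.62: Pab(L + b)/(6LEI) = 27.86/EI
  at B: point load 149 at a = 2.62: Pab(L + a)/(6LEI) = 46.32/EI
  θ_A0 = 27.86/EI,  θ_B0 = 46.32/EI
Flexibility coefficients: a unit moment at one end gives L/(3EI) there and L/(6EI) at the far end, so f₁₁ = f₂₂ = 1/EI and f₁₂ = f₂₁ = 0.5/EI.
Compatibility — zero rotation at each built-in end:
  1 M_A + 0.5 M_B = 27.86
  0.5 M_A + 1 M_B = 46.32
Solving the pair gives M_A = 6.263 kip·ft and M_B = 43.18 kip·ft (hogging).

M_B = 43.18 kip·ft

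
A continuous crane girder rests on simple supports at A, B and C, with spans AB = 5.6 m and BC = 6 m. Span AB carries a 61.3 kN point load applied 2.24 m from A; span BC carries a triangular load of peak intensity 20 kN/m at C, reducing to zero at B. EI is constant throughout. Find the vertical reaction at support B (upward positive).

Release continuity at B by inserting a hinge; the redundant is the internal moment M_B. The primary structure is two simply-supported spans AB and BC.
Discontinuity in slope at B on the released structure — sum the simple-span end rotations:
  span AB: point load 61.3 at a = 2.24: Pab(L + a)/(6LEI) = 107.7/EI
  span BC: triangular load, peak 20: 7w₀L³/(360EI) = 84/EI
  relative rotation θ_0 = (107.7 + 84)/EI = 191.7/EI
A unit hogging moment at B produces rotation L₁/(3EI) + L₂/(3EI) = 3.867/EI.
Slope continuity at B: θ_0 = M_B·3.867/EI, so M_B = 191.7/3.867 = 49.57 kN·m (hogging).
Span AB, ΣM about A with M_B applied at B: R_B^{AB}·5.6 = 137.3 + 49.57, so R_B^{AB} = 33.37 kN and R_A = 61.3 − 33.37 = 27.93 kN.
Span BC, ΣM about C: R_B^{BC}·6 = 120 + 49.57, so R_B^{BC} = 28.26 kN and R_C = 60 − 28.26 = 31.74 kN.
R_B = 33.37 + 28.26 = 61.63 kN.

R_B = 61.63 kN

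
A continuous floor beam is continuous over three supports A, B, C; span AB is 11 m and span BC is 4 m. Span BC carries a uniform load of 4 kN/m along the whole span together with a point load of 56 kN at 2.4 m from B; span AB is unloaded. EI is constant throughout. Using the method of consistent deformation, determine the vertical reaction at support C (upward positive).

R_C = 38.56 kN

Insert a hinge at B; M_B is the redundant, and each span becomes simply supported.
End slopes at the hinge B, treating each span as simply supported:
  span BC: UDL 4: wL³/(24EI) = 10.67/EI
  span BC: point load 56 at a = 2.4: Pab(L + b)/(6LEI) = 50.18/EI
  relative rotation θ_0 = (0 + 60.84)/EI = 60.84/EI
A unit hogging moment at B produces rotation L₁/(3EI) + L₂/(3EI) = 5/EI.
Compatibility: M_B·(L₁+L₂)/(3EI) = θ_0, giving M_B = 12.17 kN·m (hogging).
Span BC, ΣM about C: R_B^{BC}·4 = 121.6 + 12.17, so R_B^{BC} = 33.44 kN and R_C = 72 − 33.44 = 38.56 kN.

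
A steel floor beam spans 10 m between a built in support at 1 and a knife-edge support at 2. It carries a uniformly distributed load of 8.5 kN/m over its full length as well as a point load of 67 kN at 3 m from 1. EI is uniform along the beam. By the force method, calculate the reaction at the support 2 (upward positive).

Choose R_2 as the redundant. The primary structure is the cantilever fixed at 1.
Free-end deflection of the primary structure under the applied loading (downward +):
  UDL 8.5: wL⁴/(8EI) = 10625/EI
  point load 67 at a = 3: Pa²(3L − a)/(6EI) = 2714/EI
  δ_0 = 13338/EI
Flexibility coefficient — unit upward force at 2: δ_{22} = L³/(3EI) = 333.3/EI.
The prop prevents deflection at 2: R_2 = δ_0/δ_{22} = 13338/333.3 = 40.02 kN.

R_2 = 40.02 kN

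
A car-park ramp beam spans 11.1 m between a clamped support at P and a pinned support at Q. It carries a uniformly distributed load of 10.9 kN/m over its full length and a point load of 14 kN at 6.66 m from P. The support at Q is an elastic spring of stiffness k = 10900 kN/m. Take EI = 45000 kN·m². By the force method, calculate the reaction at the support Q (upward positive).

Take the reaction at Q as the redundant and release it; the primary structure is a cantilever fixed at P.
Free-end deflection of the primary structure under the applied loading (downward +):
  UDL 10.9: wL⁴/(8EI) = 20684/EI
  point load 14 at a = 6.66: Pa²(3L − a)/(6EI) = 2757/EI
  δ_0 = 23441/EI
Flexibility coefficient — unit upward force at Q: δ_{QQ} = L³/(3EI) = 455.9/EI.
With EI = 45000 kN·m²: δ_0 = 0.52091 m and δ_{QQ} = 0.010131 m/kN.
Compatibility — the spring shortens by R_Q/k under the reaction it provides: δ_0 − R_Q·δ_{QQ} = R_Q/k. With 1/k = 0.000092 m/kN, R_Q = δ_0 / (δ_{QQ} + 1/k) = 0.52091 / (0.010131 + 0.000092) = 50.96 kN.

R_Q = 50.96 kN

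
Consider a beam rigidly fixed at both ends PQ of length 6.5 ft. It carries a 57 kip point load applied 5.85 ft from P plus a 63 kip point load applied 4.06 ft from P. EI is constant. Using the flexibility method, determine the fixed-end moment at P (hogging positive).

M_P = 39.38 kip·ft

Release both end moments; the primary structure is a simply-supported span PQ with redundants M_P and M_Q.
On the primary (simply-supported) span, the end slopes from the loading are:
  at P: point load 57 at a = 5.85: Pab(L + b)/(6LEI) = 39.74/EI
  at Q: point load 57 at a = 5.85: Pab(L + a)/(6LEI) = 68.64/EI
  at P: point load 63 at a = 4.06: Pab(L + b)/(6LEI) = 143.1/EI
  at Q: point load 63 at a = 4.06: Pab(L + a)/(6LEI) = 169/EI
  θ_P0 = 182.8/EI,  θ_Q0 = 237.6/EI
Flexibility coefficients: a unit moment at one end gives L/(3EI) there and L/(6EI) at the far end, so f₁₁ = f₂₂ = 2.167/EI and f₁₂ = f₂₁ = 1.083/EI.
Compatibility — zero rotation at each built-in end:
  2.167 M_P + 1.083 M_Q = 182.8
  1.083 M_P + 2.167 M_Q = 237.6
Solving the pair gives M_P = 39.38 kip·ft and M_Q = 89.98 kip·ft (hogging).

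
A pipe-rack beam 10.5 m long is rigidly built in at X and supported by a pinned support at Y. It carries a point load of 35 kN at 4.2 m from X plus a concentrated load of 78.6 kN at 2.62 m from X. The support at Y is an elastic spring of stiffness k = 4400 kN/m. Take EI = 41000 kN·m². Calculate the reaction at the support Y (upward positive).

Remove the prop at Y; the released (primary) structure is a cantilever built in at X.
Deflection at Y on the released cantilever, summing each load's contribution:
  point load 35 at a = 4.2: Pa²(3L − a)/(6EI) = 2809/EI
  point load 78.6 at a = 2.62: Pa²(3L − a)/(6EI) = 2597/EI
  δ_0 = 5406/EI
Tip deflection under a unit load at Y: L³/(3EI) = 385.9/EI.
With EI = 41000 kN·m²: δ_0 = 0.13186 m and δ_{YY} = 0.009412 m/kN.
Compatibility — the spring shortens by R_Y/k under the reaction it provides: δ_0 − R_Y·δ_{YY} = R_Y/k. With 1/k = 0.000227 m/kN, R_Y = δ_0 / (δ_{YY} + 1/k) = 0.13186 / (0.009412 + 0.000227) = 13.68 kN.

R_Y = 13.68 kN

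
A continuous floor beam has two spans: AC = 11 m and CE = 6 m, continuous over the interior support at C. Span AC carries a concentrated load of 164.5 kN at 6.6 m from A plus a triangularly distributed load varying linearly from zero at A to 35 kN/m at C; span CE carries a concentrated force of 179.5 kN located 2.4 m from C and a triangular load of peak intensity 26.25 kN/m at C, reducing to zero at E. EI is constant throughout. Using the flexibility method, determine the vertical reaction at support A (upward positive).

Release continuity at C by inserting a hinge; the redundant is the internal moment M_C. The primary structure is two simply-supported spans AC and CE.
Rotations at C on the released spans (each span's end-slope, ×1/EI):
  span AC: point load 164.5 at a = 6.6: Pab(L + a)/(6LEI) = 1274/EI
  span AC: triangular load, peak 35: w₀L³/(45EI) = 1035/EI
  span CE: point load 179.5 at a = 2.4: Pab(L + b)/(6LEI) = 413.6/EI
  span CE: triangular load, peak 26.25: w₀L³/(45EI) = 126/EI
  relative rotation θ_0 = (2309 + 539.6)/EI = 2849/EI
A unit hogging moment at C produces rotation L₁/(3EI) + L₂/(3EI) = 5.667/EI.
Compatibility: M_C·(L₁+L₂)/(3EI) = θ_0, giving M_C = 502.7 kN·m (hogging).
Span AC, ΣM about A with M_C applied at C: R_C^{AC}·11 = 2497 + 502.7, so R_C^{AC} = 272.7 kN and R_A = 357 − 272.7 = 84.27 kN.

R_A = 84.27 kN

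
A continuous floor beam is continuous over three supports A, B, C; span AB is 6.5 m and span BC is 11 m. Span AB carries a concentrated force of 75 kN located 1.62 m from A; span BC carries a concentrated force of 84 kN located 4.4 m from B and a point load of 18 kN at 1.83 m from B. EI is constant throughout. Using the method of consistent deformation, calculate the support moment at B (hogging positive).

M_B = 148.5 kN·m

Insert a hinge at B; M_B is the redundant, and each span becomes simply supported.
Discontinuity in slope at B on the released structure — sum the simple-span end rotations:
  span AB: point load 75 at a = 1.62: Pab(L + a)/(6LEI) = 123.4/EI
  span BC: point load 84 at a = 4.4: Pab(L + b)/(6LEI) = 650.5/EI
  span BC: point load 18 at a = 1.83: Pab(L + b)/(6LEI) = 92.31/EI
  relative rotation θ_0 = (123.4 + 742.8)/EI = 866.3/EI
A unit hogging moment at B produces rotation L₁/(3EI) + L₂/(3EI) = 5.833/EI.
Compatibility: M_B·(L₁+L₂)/(3EI) = θ_0, giving M_B = 148.5 kN·m (hogging).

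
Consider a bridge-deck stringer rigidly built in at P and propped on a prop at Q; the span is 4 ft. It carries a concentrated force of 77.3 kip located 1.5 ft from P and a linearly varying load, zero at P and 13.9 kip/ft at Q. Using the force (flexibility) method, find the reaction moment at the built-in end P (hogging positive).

Release the roller at Q. Primary structure: cantilever fixed at P.
Primary-structure tip deflection at Q by superposition:
  point load 77.3 at a = 1.5: Pa²(3L − a)/(6EI) = 304.4/EI
  triangular load, peak 13.9 at the free end: 11w₀L⁴/(120EI) = 326.2/EI
  δ_0 = 630.6/EI
Tip deflection under a unit load at Q: L³/(3EI) = 21.33/EI.
Compatibility at Q: δ_0 − R_Q·δ_{QQ} = 0, so R_Q = 630.6/21.33 = 29.56 kip.
Moment equilibrium about P: M_P = Σ(load moments about P) − R_Q·L = 190.1 − 29.56×4 = 71.85 kip·ft.

M_P = 71.85 kip·ft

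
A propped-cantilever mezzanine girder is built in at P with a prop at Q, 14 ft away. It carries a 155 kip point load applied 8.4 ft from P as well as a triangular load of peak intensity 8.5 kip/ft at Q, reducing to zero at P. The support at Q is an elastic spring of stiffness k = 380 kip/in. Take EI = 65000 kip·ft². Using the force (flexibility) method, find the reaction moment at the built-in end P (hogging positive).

Release the roller at Q. Primary structure: cantilever fixed at P.
Primary-structure tip deflection at Q by superposition:
  point load 155 at a = 8.4: Pa²(3L − a)/(6EI) = 61246/EI
  triangular load, peak 8.5 at the free end: 11w₀L⁴/(120EI) = 29932/EI
  δ_0 = 91179/EI
Tip deflection under a unit load at Q: L³/(3EI) = 914.7/EI.
With EI = 65000 kip·ft²: δ_0 = 1.4027 ft and δ_{QQ} = 0.014072 ft/kip.
Compatibility — the spring shortens by R_Q/k under the reaction it provides: δ_0 − R_Q·δ_{QQ} = R_Q/k. With 1/k = 1/(380×12) ft/kip = 0.000219 ft/kip, R_Q = δ_0 / (δ_{QQ} + 1/k) = 1.4027 / (0.014072 + 0.000219) = 98.16 kip.
Moment equilibrium about P: M_P = Σ(load moments about P) − R_Q·L = 1857 − 98.16×14 = 483.2 kip·ft.

M_P = 483.2 kip·ft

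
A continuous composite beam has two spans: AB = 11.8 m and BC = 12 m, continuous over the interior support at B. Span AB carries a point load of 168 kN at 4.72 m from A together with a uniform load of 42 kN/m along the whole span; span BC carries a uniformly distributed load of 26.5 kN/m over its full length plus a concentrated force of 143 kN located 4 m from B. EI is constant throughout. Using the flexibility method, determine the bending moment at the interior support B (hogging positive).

M_B = 928.3 kN·m

Release continuity at B by inserting a hinge; the redundant is the internal moment M_B. The primary structure is two simply-supported spans AB and BC.
End slopes at the hinge B, treating each span as simply supported:
  span AB: point load 168 at a = 4.72: Pab(L + a)/(6LEI) = 1310/EI
  span AB: UDL 42: wL³/(24EI) = 2875/EI
  span BC: UDL 26.5: wL³/(24EI) = 1908/EI
  span BC: point load 143 at a = 4: Pab(L + b)/(6LEI) = 1271/EI
  relative rotation θ_0 = (4185 + 3179)/EI = 7364/EI
A unit hogging moment at B produces rotation L₁/(3EI) + L₂/(3EI) = 7.933/EI.
Slope continuity at B: θ_0 = M_B·7.933/EI, so M_B = 7364/7.933 = 928.3 kN·m (hogging).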